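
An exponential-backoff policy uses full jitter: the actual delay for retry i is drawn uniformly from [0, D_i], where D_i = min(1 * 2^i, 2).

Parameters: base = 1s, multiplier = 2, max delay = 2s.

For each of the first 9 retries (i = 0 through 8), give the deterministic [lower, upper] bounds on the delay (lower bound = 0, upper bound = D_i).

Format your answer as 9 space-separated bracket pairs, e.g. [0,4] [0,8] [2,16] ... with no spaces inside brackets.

Computing bounds per retry:
  i=0: D_i=min(1*2^0,2)=1, bounds=[0,1]
  i=1: D_i=min(1*2^1,2)=2, bounds=[0,2]
  i=2: D_i=min(1*2^2,2)=2, bounds=[0,2]
  i=3: D_i=min(1*2^3,2)=2, bounds=[0,2]
  i=4: D_i=min(1*2^4,2)=2, bounds=[0,2]
  i=5: D_i=min(1*2^5,2)=2, bounds=[0,2]
  i=6: D_i=min(1*2^6,2)=2, bounds=[0,2]
  i=7: D_i=min(1*2^7,2)=2, bounds=[0,2]
  i=8: D_i=min(1*2^8,2)=2, bounds=[0,2]

Answer: [0,1] [0,2] [0,2] [0,2] [0,2] [0,2] [0,2] [0,2] [0,2]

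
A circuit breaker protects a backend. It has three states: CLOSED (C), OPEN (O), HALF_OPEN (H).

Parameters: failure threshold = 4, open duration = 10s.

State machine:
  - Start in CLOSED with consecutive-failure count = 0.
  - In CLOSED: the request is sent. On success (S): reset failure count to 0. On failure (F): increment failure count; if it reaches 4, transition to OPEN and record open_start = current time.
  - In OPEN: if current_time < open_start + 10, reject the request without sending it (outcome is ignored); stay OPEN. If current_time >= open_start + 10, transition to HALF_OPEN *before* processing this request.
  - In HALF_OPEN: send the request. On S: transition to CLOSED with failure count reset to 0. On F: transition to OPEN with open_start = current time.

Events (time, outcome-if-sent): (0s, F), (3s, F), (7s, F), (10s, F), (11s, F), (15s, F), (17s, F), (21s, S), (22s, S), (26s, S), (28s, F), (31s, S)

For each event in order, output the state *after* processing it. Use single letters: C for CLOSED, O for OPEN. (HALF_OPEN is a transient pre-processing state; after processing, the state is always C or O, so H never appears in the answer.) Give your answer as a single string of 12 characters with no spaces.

State after each event:
  event#1 t=0s outcome=F: state=CLOSED
  event#2 t=3s outcome=F: state=CLOSED
  event#3 t=7s outcome=F: state=CLOSED
  event#4 t=10s outcome=F: state=OPEN
  event#5 t=11s outcome=F: state=OPEN
  event#6 t=15s outcome=F: state=OPEN
  event#7 t=17s outcome=F: state=OPEN
  event#8 t=21s outcome=S: state=CLOSED
  event#9 t=22s outcome=S: state=CLOSED
  event#10 t=26s outcome=S: state=CLOSED
  event#11 t=28s outcome=F: state=CLOSED
  event#12 t=31s outcome=S: state=CLOSED

Answer: CCCOOOOCCCCC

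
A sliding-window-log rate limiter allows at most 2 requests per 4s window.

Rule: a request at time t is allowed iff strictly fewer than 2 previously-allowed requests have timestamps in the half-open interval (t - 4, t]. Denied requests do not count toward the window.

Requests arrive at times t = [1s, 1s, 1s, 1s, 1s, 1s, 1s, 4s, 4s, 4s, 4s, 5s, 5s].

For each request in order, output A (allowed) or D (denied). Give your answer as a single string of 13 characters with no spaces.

Tracking allowed requests in the window:
  req#1 t=1s: ALLOW
  req#2 t=1s: ALLOW
  req#3 t=1s: DENY
  req#4 t=1s: DENY
  req#5 t=1s: DENY
  req#6 t=1s: DENY
  req#7 t=1s: DENY
  req#8 t=4s: DENY
  req#9 t=4s: DENY
  req#10 t=4s: DENY
  req#11 t=4s: DENY
  req#12 t=5s: ALLOW
  req#13 t=5s: ALLOW

Answer: AADDDDDDDDDAA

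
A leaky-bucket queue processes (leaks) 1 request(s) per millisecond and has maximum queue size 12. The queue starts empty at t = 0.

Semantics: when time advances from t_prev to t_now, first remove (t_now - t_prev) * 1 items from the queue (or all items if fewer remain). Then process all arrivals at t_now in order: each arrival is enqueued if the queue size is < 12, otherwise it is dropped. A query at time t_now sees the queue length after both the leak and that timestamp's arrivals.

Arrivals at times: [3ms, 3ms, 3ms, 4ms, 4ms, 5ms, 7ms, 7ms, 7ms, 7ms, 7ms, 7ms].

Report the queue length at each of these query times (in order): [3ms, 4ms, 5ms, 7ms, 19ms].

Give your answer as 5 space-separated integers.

Answer: 3 4 4 8 0

Derivation:
Queue lengths at query times:
  query t=3ms: backlog = 3
  query t=4ms: backlog = 4
  query t=5ms: backlog = 4
  query t=7ms: backlog = 8
  query t=19ms: backlog = 0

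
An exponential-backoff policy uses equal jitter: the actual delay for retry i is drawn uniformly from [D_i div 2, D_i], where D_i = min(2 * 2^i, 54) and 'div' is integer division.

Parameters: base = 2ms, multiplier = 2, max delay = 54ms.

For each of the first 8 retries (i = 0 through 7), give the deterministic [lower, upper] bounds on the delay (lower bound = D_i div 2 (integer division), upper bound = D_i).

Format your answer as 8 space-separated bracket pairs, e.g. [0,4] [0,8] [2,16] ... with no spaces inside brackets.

Computing bounds per retry:
  i=0: D_i=min(2*2^0,54)=2, bounds=[1,2]
  i=1: D_i=min(2*2^1,54)=4, bounds=[2,4]
  i=2: D_i=min(2*2^2,54)=8, bounds=[4,8]
  i=3: D_i=min(2*2^3,54)=16, bounds=[8,16]
  i=4: D_i=min(2*2^4,54)=32, bounds=[16,32]
  i=5: D_i=min(2*2^5,54)=54, bounds=[27,54]
  i=6: D_i=min(2*2^6,54)=54, bounds=[27,54]
  i=7: D_i=min(2*2^7,54)=54, bounds=[27,54]

Answer: [1,2] [2,4] [4,8] [8,16] [16,32] [27,54] [27,54] [27,54]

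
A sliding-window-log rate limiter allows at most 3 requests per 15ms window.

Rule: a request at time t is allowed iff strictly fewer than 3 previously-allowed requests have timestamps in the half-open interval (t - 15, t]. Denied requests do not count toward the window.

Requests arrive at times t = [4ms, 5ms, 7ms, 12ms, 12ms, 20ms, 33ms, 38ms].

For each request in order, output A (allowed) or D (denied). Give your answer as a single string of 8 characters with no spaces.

Tracking allowed requests in the window:
  req#1 t=4ms: ALLOW
  req#2 t=5ms: ALLOW
  req#3 t=7ms: ALLOW
  req#4 t=12ms: DENY
  req#5 t=12ms: DENY
  req#6 t=20ms: ALLOW
  req#7 t=33ms: ALLOW
  req#8 t=38ms: ALLOW

Answer: AAADDAAA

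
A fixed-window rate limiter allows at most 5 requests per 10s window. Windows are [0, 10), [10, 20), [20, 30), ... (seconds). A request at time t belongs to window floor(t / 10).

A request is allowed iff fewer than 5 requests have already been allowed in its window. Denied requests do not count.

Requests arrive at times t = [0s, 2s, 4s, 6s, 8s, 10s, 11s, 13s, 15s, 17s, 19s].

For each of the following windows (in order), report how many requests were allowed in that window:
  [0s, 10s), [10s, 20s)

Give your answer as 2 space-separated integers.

Processing requests:
  req#1 t=0s (window 0): ALLOW
  req#2 t=2s (window 0): ALLOW
  req#3 t=4s (window 0): ALLOW
  req#4 t=6s (window 0): ALLOW
  req#5 t=8s (window 0): ALLOW
  req#6 t=10s (window 1): ALLOW
  req#7 t=11s (window 1): ALLOW
  req#8 t=13s (window 1): ALLOW
  req#9 t=15s (window 1): ALLOW
  req#10 t=17s (window 1): ALLOW
  req#11 t=19s (window 1): DENY

Allowed counts by window: 5 5

Answer: 5 5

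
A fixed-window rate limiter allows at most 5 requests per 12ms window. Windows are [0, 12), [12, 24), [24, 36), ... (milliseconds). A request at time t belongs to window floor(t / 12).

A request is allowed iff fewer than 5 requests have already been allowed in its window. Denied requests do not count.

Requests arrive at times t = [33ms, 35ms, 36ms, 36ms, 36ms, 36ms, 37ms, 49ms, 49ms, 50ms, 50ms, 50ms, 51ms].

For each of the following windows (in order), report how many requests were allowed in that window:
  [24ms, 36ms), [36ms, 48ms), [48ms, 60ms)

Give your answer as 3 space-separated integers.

Answer: 2 5 5

Derivation:
Processing requests:
  req#1 t=33ms (window 2): ALLOW
  req#2 t=35ms (window 2): ALLOW
  req#3 t=36ms (window 3): ALLOW
  req#4 t=36ms (window 3): ALLOW
  req#5 t=36ms (window 3): ALLOW
  req#6 t=36ms (window 3): ALLOW
  req#7 t=37ms (window 3): ALLOW
  req#8 t=49ms (window 4): ALLOW
  req#9 t=49ms (window 4): ALLOW
  req#10 t=50ms (window 4): ALLOW
  req#11 t=50ms (window 4): ALLOW
  req#12 t=50ms (window 4): ALLOW
  req#13 t=51ms (window 4): DENY

Allowed counts by window: 2 5 5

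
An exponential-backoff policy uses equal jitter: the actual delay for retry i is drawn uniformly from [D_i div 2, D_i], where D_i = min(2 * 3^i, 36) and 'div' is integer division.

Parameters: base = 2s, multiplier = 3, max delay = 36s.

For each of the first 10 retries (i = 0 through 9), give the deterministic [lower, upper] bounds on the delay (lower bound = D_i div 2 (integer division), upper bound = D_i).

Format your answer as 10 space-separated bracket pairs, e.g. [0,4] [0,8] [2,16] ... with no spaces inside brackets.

Computing bounds per retry:
  i=0: D_i=min(2*3^0,36)=2, bounds=[1,2]
  i=1: D_i=min(2*3^1,36)=6, bounds=[3,6]
  i=2: D_i=min(2*3^2,36)=18, bounds=[9,18]
  i=3: D_i=min(2*3^3,36)=36, bounds=[18,36]
  i=4: D_i=min(2*3^4,36)=36, bounds=[18,36]
  i=5: D_i=min(2*3^5,36)=36, bounds=[18,36]
  i=6: D_i=min(2*3^6,36)=36, bounds=[18,36]
  i=7: D_i=min(2*3^7,36)=36, bounds=[18,36]
  i=8: D_i=min(2*3^8,36)=36, bounds=[18,36]
  i=9: D_i=min(2*3^9,36)=36, bounds=[18,36]

Answer: [1,2] [3,6] [9,18] [18,36] [18,36] [18,36] [18,36] [18,36] [18,36] [18,36]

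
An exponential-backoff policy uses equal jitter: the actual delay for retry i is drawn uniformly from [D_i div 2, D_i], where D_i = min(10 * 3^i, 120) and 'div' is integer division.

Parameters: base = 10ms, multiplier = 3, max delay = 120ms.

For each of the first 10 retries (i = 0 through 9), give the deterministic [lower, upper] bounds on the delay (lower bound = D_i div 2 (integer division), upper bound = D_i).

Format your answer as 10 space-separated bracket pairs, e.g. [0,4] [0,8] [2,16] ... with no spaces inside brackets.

Computing bounds per retry:
  i=0: D_i=min(10*3^0,120)=10, bounds=[5,10]
  i=1: D_i=min(10*3^1,120)=30, bounds=[15,30]
  i=2: D_i=min(10*3^2,120)=90, bounds=[45,90]
  i=3: D_i=min(10*3^3,120)=120, bounds=[60,120]
  i=4: D_i=min(10*3^4,120)=120, bounds=[60,120]
  i=5: D_i=min(10*3^5,120)=120, bounds=[60,120]
  i=6: D_i=min(10*3^6,120)=120, bounds=[60,120]
  i=7: D_i=min(10*3^7,120)=120, bounds=[60,120]
  i=8: D_i=min(10*3^8,120)=120, bounds=[60,120]
  i=9: D_i=min(10*3^9,120)=120, bounds=[60,120]

Answer: [5,10] [15,30] [45,90] [60,120] [60,120] [60,120] [60,120] [60,120] [60,120] [60,120]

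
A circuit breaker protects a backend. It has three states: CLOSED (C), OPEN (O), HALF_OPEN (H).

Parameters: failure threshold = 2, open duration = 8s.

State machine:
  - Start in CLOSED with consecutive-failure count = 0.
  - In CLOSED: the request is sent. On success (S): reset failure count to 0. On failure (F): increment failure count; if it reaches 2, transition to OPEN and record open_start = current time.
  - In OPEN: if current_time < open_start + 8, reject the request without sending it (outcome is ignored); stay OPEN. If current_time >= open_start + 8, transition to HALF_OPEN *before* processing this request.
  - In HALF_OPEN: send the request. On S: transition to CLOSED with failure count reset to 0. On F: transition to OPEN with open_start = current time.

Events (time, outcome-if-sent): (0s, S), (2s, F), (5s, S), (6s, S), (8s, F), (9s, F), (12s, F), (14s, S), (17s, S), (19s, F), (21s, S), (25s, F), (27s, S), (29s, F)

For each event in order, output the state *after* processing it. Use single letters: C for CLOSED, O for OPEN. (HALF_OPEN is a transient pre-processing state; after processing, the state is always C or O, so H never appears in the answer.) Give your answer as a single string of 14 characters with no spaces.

Answer: CCCCCOOOCCCCCC

Derivation:
State after each event:
  event#1 t=0s outcome=S: state=CLOSED
  event#2 t=2s outcome=F: state=CLOSED
  event#3 t=5s outcome=S: state=CLOSED
  event#4 t=6s outcome=S: state=CLOSED
  event#5 t=8s outcome=F: state=CLOSED
  event#6 t=9s outcome=F: state=OPEN
  event#7 t=12s outcome=F: state=OPEN
  event#8 t=14s outcome=S: state=OPEN
  event#9 t=17s outcome=S: state=CLOSED
  event#10 t=19s outcome=F: state=CLOSED
  event#11 t=21s outcome=S: state=CLOSED
  event#12 t=25s outcome=F: state=CLOSED
  event#13 t=27s outcome=S: state=CLOSED
  event#14 t=29s outcome=F: state=CLOSED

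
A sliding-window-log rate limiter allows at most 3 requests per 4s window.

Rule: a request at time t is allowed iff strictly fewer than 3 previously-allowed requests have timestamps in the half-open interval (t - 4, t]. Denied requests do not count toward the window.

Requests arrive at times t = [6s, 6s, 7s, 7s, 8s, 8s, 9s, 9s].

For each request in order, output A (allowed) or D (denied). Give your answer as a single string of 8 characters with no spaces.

Tracking allowed requests in the window:
  req#1 t=6s: ALLOW
  req#2 t=6s: ALLOW
  req#3 t=7s: ALLOW
  req#4 t=7s: DENY
  req#5 t=8s: DENY
  req#6 t=8s: DENY
  req#7 t=9s: DENY
  req#8 t=9s: DENY

Answer: AAADDDDD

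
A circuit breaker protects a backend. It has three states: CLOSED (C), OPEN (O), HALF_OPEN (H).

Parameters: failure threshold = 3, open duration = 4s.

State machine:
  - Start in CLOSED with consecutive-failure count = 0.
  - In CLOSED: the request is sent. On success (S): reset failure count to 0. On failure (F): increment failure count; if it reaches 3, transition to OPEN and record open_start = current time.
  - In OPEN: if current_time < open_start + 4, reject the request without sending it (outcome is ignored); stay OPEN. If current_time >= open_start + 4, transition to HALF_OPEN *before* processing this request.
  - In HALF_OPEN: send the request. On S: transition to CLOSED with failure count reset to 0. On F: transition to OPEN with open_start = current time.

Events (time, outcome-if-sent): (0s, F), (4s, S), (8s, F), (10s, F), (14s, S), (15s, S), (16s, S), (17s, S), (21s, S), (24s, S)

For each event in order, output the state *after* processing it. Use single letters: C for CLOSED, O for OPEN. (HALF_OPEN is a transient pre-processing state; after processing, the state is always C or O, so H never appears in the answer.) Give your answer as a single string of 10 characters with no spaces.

State after each event:
  event#1 t=0s outcome=F: state=CLOSED
  event#2 t=4s outcome=S: state=CLOSED
  event#3 t=8s outcome=F: state=CLOSED
  event#4 t=10s outcome=F: state=CLOSED
  event#5 t=14s outcome=S: state=CLOSED
  event#6 t=15s outcome=S: state=CLOSED
  event#7 t=16s outcome=S: state=CLOSED
  event#8 t=17s outcome=S: state=CLOSED
  event#9 t=21s outcome=S: state=CLOSED
  event#10 t=24s outcome=S: state=CLOSED

Answer: CCCCCCCCCC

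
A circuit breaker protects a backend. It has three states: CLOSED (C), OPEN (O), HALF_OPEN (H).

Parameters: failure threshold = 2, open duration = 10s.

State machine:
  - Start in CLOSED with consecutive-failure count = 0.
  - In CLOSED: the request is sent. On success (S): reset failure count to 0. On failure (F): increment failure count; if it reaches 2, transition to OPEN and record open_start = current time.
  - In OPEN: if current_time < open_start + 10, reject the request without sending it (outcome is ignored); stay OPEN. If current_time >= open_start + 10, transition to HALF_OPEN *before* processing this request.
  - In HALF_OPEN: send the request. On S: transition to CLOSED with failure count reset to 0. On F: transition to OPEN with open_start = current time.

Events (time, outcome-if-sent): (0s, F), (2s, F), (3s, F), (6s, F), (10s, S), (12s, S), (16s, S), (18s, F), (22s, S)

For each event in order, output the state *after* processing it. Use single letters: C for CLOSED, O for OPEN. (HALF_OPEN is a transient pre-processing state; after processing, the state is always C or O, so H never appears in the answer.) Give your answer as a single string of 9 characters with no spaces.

Answer: COOOOCCCC

Derivation:
State after each event:
  event#1 t=0s outcome=F: state=CLOSED
  event#2 t=2s outcome=F: state=OPEN
  event#3 t=3s outcome=F: state=OPEN
  event#4 t=6s outcome=F: state=OPEN
  event#5 t=10s outcome=S: state=OPEN
  event#6 t=12s outcome=S: state=CLOSED
  event#7 t=16s outcome=S: state=CLOSED
  event#8 t=18s outcome=F: state=CLOSED
  event#9 t=22s outcome=S: state=CLOSED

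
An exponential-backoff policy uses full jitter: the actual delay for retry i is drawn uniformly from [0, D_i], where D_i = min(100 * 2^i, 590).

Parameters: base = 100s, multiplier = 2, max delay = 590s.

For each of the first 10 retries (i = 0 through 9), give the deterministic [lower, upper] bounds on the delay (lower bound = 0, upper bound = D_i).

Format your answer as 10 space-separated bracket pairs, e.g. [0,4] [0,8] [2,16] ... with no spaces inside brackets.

Answer: [0,100] [0,200] [0,400] [0,590] [0,590] [0,590] [0,590] [0,590] [0,590] [0,590]

Derivation:
Computing bounds per retry:
  i=0: D_i=min(100*2^0,590)=100, bounds=[0,100]
  i=1: D_i=min(100*2^1,590)=200, bounds=[0,200]
  i=2: D_i=min(100*2^2,590)=400, bounds=[0,400]
  i=3: D_i=min(100*2^3,590)=590, bounds=[0,590]
  i=4: D_i=min(100*2^4,590)=590, bounds=[0,590]
  i=5: D_i=min(100*2^5,590)=590, bounds=[0,590]
  i=6: D_i=min(100*2^6,590)=590, bounds=[0,590]
  i=7: D_i=min(100*2^7,590)=590, bounds=[0,590]
  i=8: D_i=min(100*2^8,590)=590, bounds=[0,590]
  i=9: D_i=min(100*2^9,590)=590, bounds=[0,590]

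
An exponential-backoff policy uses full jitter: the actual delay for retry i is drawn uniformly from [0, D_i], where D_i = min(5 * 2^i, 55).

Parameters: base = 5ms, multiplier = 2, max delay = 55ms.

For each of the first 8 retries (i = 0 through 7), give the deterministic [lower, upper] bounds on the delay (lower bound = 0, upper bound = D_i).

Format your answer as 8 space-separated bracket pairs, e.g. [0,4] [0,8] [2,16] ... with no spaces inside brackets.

Answer: [0,5] [0,10] [0,20] [0,40] [0,55] [0,55] [0,55] [0,55]

Derivation:
Computing bounds per retry:
  i=0: D_i=min(5*2^0,55)=5, bounds=[0,5]
  i=1: D_i=min(5*2^1,55)=10, bounds=[0,10]
  i=2: D_i=min(5*2^2,55)=20, bounds=[0,20]
  i=3: D_i=min(5*2^3,55)=40, bounds=[0,40]
  i=4: D_i=min(5*2^4,55)=55, bounds=[0,55]
  i=5: D_i=min(5*2^5,55)=55, bounds=[0,55]
  i=6: D_i=min(5*2^6,55)=55, bounds=[0,55]
  i=7: D_i=min(5*2^7,55)=55, bounds=[0,55]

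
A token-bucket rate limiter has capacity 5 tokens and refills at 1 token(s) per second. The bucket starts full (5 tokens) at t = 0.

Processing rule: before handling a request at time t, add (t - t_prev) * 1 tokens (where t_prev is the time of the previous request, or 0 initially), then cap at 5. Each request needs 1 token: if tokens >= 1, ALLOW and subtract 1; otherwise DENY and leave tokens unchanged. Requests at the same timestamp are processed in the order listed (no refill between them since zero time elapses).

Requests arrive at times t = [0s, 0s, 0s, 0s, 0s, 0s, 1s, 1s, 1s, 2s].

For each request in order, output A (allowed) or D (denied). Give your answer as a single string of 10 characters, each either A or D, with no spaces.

Simulating step by step:
  req#1 t=0s: ALLOW
  req#2 t=0s: ALLOW
  req#3 t=0s: ALLOW
  req#4 t=0s: ALLOW
  req#5 t=0s: ALLOW
  req#6 t=0s: DENY
  req#7 t=1s: ALLOW
  req#8 t=1s: DENY
  req#9 t=1s: DENY
  req#10 t=2s: ALLOW

Answer: AAAAADADDA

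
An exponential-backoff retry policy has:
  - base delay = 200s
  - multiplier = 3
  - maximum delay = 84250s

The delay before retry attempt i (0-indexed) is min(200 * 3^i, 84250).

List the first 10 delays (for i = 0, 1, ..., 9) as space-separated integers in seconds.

Computing each delay:
  i=0: min(200*3^0, 84250) = 200
  i=1: min(200*3^1, 84250) = 600
  i=2: min(200*3^2, 84250) = 1800
  i=3: min(200*3^3, 84250) = 5400
  i=4: min(200*3^4, 84250) = 16200
  i=5: min(200*3^5, 84250) = 48600
  i=6: min(200*3^6, 84250) = 84250
  i=7: min(200*3^7, 84250) = 84250
  i=8: min(200*3^8, 84250) = 84250
  i=9: min(200*3^9, 84250) = 84250

Answer: 200 600 1800 5400 16200 48600 84250 84250 84250 84250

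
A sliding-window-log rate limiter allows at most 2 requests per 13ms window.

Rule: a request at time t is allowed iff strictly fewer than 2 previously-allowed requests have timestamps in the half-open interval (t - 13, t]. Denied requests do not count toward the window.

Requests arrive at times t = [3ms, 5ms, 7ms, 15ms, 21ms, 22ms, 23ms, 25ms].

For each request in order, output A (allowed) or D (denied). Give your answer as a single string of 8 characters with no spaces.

Answer: AADDAADD

Derivation:
Tracking allowed requests in the window:
  req#1 t=3ms: ALLOW
  req#2 t=5ms: ALLOW
  req#3 t=7ms: DENY
  req#4 t=15ms: DENY
  req#5 t=21ms: ALLOW
  req#6 t=22ms: ALLOW
  req#7 t=23ms: DENY
  req#8 t=25ms: DENY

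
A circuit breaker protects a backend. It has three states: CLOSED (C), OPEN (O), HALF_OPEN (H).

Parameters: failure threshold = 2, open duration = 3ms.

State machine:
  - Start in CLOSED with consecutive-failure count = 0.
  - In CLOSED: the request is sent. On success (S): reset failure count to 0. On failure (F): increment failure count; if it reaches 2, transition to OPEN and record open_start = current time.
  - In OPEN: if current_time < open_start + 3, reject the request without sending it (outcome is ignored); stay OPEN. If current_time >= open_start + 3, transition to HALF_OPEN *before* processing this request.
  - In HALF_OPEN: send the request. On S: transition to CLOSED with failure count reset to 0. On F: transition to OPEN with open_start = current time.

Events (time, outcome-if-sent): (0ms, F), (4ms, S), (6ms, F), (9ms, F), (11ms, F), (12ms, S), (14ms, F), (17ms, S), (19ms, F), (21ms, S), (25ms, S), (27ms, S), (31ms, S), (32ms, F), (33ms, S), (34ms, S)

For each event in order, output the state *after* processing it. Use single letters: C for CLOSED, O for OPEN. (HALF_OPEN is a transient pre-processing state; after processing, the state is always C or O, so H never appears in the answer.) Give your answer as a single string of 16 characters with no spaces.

State after each event:
  event#1 t=0ms outcome=F: state=CLOSED
  event#2 t=4ms outcome=S: state=CLOSED
  event#3 t=6ms outcome=F: state=CLOSED
  event#4 t=9ms outcome=F: state=OPEN
  event#5 t=11ms outcome=F: state=OPEN
  event#6 t=12ms outcome=S: state=CLOSED
  event#7 t=14ms outcome=F: state=CLOSED
  event#8 t=17ms outcome=S: state=CLOSED
  event#9 t=19ms outcome=F: state=CLOSED
  event#10 t=21ms outcome=S: state=CLOSED
  event#11 t=25ms outcome=S: state=CLOSED
  event#12 t=27ms outcome=S: state=CLOSED
  event#13 t=31ms outcome=S: state=CLOSED
  event#14 t=32ms outcome=F: state=CLOSED
  event#15 t=33ms outcome=S: state=CLOSED
  event#16 t=34ms outcome=S: state=CLOSED

Answer: CCCOOCCCCCCCCCCC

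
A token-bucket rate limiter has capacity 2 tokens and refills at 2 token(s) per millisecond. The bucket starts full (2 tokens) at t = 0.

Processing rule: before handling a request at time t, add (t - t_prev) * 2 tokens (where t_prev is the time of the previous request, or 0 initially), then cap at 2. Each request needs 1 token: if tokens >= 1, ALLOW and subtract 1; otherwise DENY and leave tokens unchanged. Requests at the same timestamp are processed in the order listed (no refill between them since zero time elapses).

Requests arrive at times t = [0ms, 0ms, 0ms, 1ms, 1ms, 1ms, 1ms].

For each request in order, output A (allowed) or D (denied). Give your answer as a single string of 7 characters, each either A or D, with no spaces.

Simulating step by step:
  req#1 t=0ms: ALLOW
  req#2 t=0ms: ALLOW
  req#3 t=0ms: DENY
  req#4 t=1ms: ALLOW
  req#5 t=1ms: ALLOW
  req#6 t=1ms: DENY
  req#7 t=1ms: DENY

Answer: AADAADD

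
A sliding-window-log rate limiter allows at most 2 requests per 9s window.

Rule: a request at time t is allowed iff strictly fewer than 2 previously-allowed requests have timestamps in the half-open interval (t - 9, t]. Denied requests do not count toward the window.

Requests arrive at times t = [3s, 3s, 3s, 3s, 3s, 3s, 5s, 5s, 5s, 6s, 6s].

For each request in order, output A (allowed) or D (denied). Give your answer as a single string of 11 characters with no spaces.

Tracking allowed requests in the window:
  req#1 t=3s: ALLOW
  req#2 t=3s: ALLOW
  req#3 t=3s: DENY
  req#4 t=3s: DENY
  req#5 t=3s: DENY
  req#6 t=3s: DENY
  req#7 t=5s: DENY
  req#8 t=5s: DENY
  req#9 t=5s: DENY
  req#10 t=6s: DENY
  req#11 t=6s: DENY

Answer: AADDDDDDDDD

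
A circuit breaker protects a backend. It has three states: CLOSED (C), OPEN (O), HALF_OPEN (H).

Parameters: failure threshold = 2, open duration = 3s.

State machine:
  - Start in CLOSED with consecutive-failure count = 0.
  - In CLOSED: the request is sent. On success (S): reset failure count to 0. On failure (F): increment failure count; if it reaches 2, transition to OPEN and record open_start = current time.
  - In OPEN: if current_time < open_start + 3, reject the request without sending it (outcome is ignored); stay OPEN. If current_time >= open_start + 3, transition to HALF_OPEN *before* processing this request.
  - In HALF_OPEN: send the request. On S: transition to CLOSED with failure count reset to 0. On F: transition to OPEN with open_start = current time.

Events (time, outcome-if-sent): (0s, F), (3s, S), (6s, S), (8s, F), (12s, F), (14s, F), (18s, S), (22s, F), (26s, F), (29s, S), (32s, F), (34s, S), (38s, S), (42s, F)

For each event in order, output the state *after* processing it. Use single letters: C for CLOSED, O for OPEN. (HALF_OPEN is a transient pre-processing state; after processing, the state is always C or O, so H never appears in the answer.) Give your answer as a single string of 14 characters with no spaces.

Answer: CCCCOOCCOCCCCC

Derivation:
State after each event:
  event#1 t=0s outcome=F: state=CLOSED
  event#2 t=3s outcome=S: state=CLOSED
  event#3 t=6s outcome=S: state=CLOSED
  event#4 t=8s outcome=F: state=CLOSED
  event#5 t=12s outcome=F: state=OPEN
  event#6 t=14s outcome=F: state=OPEN
  event#7 t=18s outcome=S: state=CLOSED
  event#8 t=22s outcome=F: state=CLOSED
  event#9 t=26s outcome=F: state=OPEN
  event#10 t=29s outcome=S: state=CLOSED
  event#11 t=32s outcome=F: state=CLOSED
  event#12 t=34s outcome=S: state=CLOSED
  event#13 t=38s outcome=S: state=CLOSED
  event#14 t=42s outcome=F: state=CLOSED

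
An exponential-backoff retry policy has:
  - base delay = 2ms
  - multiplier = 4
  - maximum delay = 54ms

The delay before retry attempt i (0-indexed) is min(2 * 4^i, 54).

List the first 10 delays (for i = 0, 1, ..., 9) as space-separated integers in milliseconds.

Answer: 2 8 32 54 54 54 54 54 54 54

Derivation:
Computing each delay:
  i=0: min(2*4^0, 54) = 2
  i=1: min(2*4^1, 54) = 8
  i=2: min(2*4^2, 54) = 32
  i=3: min(2*4^3, 54) = 54
  i=4: min(2*4^4, 54) = 54
  i=5: min(2*4^5, 54) = 54
  i=6: min(2*4^6, 54) = 54
  i=7: min(2*4^7, 54) = 54
  i=8: min(2*4^8, 54) = 54
  i=9: min(2*4^9, 54) = 54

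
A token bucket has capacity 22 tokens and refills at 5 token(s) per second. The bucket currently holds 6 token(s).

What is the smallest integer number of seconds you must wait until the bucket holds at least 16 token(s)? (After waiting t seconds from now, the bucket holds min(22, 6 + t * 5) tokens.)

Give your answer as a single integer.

Answer: 2

Derivation:
Need 6 + t * 5 >= 16, so t >= 10/5.
Smallest integer t = ceil(10/5) = 2.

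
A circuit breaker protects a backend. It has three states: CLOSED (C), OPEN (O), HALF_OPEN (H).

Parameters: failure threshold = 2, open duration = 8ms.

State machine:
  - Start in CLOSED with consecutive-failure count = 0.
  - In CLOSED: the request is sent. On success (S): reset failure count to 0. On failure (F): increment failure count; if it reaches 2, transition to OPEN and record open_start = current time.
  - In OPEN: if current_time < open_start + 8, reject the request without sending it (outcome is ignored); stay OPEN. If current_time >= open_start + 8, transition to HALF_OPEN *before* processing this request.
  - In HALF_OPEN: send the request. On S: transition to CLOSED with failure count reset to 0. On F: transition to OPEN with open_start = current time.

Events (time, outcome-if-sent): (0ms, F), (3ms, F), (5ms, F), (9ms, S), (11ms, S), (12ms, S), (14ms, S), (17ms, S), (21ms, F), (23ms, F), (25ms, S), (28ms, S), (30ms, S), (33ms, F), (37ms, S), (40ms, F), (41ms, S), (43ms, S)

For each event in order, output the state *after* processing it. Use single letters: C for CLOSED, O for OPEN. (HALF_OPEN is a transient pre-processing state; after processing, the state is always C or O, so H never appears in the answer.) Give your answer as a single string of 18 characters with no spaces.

Answer: COOOCCCCCOOOOOOOCC

Derivation:
State after each event:
  event#1 t=0ms outcome=F: state=CLOSED
  event#2 t=3ms outcome=F: state=OPEN
  event#3 t=5ms outcome=F: state=OPEN
  event#4 t=9ms outcome=S: state=OPEN
  event#5 t=11ms outcome=S: state=CLOSED
  event#6 t=12ms outcome=S: state=CLOSED
  event#7 t=14ms outcome=S: state=CLOSED
  event#8 t=17ms outcome=S: state=CLOSED
  event#9 t=21ms outcome=F: state=CLOSED
  event#10 t=23ms outcome=F: state=OPEN
  event#11 t=25ms outcome=S: state=OPEN
  event#12 t=28ms outcome=S: state=OPEN
  event#13 t=30ms outcome=S: state=OPEN
  event#14 t=33ms outcome=F: state=OPEN
  event#15 t=37ms outcome=S: state=OPEN
  event#16 t=40ms outcome=F: state=OPEN
  event#17 t=41ms outcome=S: state=CLOSED
  event#18 t=43ms outcome=S: state=CLOSED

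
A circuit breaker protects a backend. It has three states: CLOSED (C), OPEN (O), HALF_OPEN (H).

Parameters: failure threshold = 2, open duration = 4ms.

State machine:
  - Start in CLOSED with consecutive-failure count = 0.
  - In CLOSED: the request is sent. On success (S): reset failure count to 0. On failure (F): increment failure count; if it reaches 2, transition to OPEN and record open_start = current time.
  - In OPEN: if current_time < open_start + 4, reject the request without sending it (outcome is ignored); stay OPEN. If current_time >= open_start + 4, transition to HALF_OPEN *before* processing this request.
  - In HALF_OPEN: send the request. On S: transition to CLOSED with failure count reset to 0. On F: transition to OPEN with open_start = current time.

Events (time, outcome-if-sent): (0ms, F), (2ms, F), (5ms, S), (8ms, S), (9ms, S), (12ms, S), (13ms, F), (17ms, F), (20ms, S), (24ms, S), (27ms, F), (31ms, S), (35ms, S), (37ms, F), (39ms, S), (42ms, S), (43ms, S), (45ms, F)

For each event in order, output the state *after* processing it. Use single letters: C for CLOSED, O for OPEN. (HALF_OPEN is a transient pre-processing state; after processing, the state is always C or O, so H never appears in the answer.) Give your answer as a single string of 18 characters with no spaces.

State after each event:
  event#1 t=0ms outcome=F: state=CLOSED
  event#2 t=2ms outcome=F: state=OPEN
  event#3 t=5ms outcome=S: state=OPEN
  event#4 t=8ms outcome=S: state=CLOSED
  event#5 t=9ms outcome=S: state=CLOSED
  event#6 t=12ms outcome=S: state=CLOSED
  event#7 t=13ms outcome=F: state=CLOSED
  event#8 t=17ms outcome=F: state=OPEN
  event#9 t=20ms outcome=S: state=OPEN
  event#10 t=24ms outcome=S: state=CLOSED
  event#11 t=27ms outcome=F: state=CLOSED
  event#12 t=31ms outcome=S: state=CLOSED
  event#13 t=35ms outcome=S: state=CLOSED
  event#14 t=37ms outcome=F: state=CLOSED
  event#15 t=39ms outcome=S: state=CLOSED
  event#16 t=42ms outcome=S: state=CLOSED
  event#17 t=43ms outcome=S: state=CLOSED
  event#18 t=45ms outcome=F: state=CLOSED

Answer: COOCCCCOOCCCCCCCCC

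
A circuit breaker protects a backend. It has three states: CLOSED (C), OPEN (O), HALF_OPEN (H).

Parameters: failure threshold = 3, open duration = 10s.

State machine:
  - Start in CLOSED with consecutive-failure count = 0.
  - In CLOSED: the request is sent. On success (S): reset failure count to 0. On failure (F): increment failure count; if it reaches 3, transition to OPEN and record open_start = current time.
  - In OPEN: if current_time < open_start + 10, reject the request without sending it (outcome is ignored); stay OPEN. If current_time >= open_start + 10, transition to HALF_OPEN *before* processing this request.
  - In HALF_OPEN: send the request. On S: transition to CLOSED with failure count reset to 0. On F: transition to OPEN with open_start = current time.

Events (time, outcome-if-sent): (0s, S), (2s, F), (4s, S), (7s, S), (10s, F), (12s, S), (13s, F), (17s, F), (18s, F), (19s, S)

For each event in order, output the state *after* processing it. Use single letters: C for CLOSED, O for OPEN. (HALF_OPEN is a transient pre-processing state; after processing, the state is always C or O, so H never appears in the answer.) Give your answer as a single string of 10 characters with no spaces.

Answer: CCCCCCCCOO

Derivation:
State after each event:
  event#1 t=0s outcome=S: state=CLOSED
  event#2 t=2s outcome=F: state=CLOSED
  event#3 t=4s outcome=S: state=CLOSED
  event#4 t=7s outcome=S: state=CLOSED
  event#5 t=10s outcome=F: state=CLOSED
  event#6 t=12s outcome=S: state=CLOSED
  event#7 t=13s outcome=F: state=CLOSED
  event#8 t=17s outcome=F: state=CLOSED
  event#9 t=18s outcome=F: state=OPEN
  event#10 t=19s outcome=S: state=OPEN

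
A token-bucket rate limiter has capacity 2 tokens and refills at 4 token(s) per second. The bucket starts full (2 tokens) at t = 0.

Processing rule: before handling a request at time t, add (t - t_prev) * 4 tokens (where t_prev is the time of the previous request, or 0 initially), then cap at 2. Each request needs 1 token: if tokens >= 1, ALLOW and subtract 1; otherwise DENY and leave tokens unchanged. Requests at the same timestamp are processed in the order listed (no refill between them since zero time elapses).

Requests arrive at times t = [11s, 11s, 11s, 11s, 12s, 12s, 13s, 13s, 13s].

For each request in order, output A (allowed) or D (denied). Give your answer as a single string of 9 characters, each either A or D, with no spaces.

Simulating step by step:
  req#1 t=11s: ALLOW
  req#2 t=11s: ALLOW
  req#3 t=11s: DENY
  req#4 t=11s: DENY
  req#5 t=12s: ALLOW
  req#6 t=12s: ALLOW
  req#7 t=13s: ALLOW
  req#8 t=13s: ALLOW
  req#9 t=13s: DENY

Answer: AADDAAAAD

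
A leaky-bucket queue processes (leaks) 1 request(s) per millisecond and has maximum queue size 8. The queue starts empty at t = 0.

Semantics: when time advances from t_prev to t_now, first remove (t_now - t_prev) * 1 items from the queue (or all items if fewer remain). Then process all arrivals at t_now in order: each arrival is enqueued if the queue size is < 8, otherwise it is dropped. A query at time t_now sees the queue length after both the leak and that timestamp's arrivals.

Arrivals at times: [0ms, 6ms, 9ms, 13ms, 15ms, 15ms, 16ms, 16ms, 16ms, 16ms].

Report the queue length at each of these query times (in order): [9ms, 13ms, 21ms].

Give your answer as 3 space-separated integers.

Queue lengths at query times:
  query t=9ms: backlog = 1
  query t=13ms: backlog = 1
  query t=21ms: backlog = 0

Answer: 1 1 0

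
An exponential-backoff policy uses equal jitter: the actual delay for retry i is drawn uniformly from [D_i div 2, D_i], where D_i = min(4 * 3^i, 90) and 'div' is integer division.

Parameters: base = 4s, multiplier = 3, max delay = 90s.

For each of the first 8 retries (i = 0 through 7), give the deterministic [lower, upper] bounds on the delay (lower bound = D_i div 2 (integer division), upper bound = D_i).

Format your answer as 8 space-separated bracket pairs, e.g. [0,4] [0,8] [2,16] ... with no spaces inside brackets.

Answer: [2,4] [6,12] [18,36] [45,90] [45,90] [45,90] [45,90] [45,90]

Derivation:
Computing bounds per retry:
  i=0: D_i=min(4*3^0,90)=4, bounds=[2,4]
  i=1: D_i=min(4*3^1,90)=12, bounds=[6,12]
  i=2: D_i=min(4*3^2,90)=36, bounds=[18,36]
  i=3: D_i=min(4*3^3,90)=90, bounds=[45,90]
  i=4: D_i=min(4*3^4,90)=90, bounds=[45,90]
  i=5: D_i=min(4*3^5,90)=90, bounds=[45,90]
  i=6: D_i=min(4*3^6,90)=90, bounds=[45,90]
  i=7: D_i=min(4*3^7,90)=90, bounds=[45,90]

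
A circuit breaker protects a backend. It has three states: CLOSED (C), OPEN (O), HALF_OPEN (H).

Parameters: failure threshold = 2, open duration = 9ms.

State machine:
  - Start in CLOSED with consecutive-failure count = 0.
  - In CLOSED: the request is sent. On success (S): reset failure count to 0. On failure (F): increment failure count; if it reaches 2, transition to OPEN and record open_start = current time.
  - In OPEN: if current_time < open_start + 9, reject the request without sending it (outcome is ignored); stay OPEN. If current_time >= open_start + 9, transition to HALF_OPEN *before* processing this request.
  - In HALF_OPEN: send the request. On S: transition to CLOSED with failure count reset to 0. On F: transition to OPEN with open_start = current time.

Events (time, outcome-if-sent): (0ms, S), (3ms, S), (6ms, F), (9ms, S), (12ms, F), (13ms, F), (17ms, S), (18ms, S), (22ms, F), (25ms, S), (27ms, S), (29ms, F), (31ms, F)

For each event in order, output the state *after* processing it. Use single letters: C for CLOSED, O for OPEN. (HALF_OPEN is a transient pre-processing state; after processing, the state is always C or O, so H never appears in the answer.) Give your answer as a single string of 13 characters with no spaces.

Answer: CCCCCOOOOOOOO

Derivation:
State after each event:
  event#1 t=0ms outcome=S: state=CLOSED
  event#2 t=3ms outcome=S: state=CLOSED
  event#3 t=6ms outcome=F: state=CLOSED
  event#4 t=9ms outcome=S: state=CLOSED
  event#5 t=12ms outcome=F: state=CLOSED
  event#6 t=13ms outcome=F: state=OPEN
  event#7 t=17ms outcome=S: state=OPEN
  event#8 t=18ms outcome=S: state=OPEN
  event#9 t=22ms outcome=F: state=OPEN
  event#10 t=25ms outcome=S: state=OPEN
  event#11 t=27ms outcome=S: state=OPEN
  event#12 t=29ms outcome=F: state=OPEN
  event#13 t=31ms outcome=F: state=OPEN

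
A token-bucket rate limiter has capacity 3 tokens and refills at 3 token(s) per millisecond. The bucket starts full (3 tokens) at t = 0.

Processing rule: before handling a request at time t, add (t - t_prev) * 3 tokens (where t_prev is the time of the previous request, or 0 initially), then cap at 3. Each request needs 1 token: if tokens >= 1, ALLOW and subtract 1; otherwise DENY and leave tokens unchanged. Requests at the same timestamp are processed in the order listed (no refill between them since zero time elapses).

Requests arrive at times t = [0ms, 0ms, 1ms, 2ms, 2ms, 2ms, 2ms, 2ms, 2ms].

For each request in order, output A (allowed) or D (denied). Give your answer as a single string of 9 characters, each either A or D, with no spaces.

Answer: AAAAAADDD

Derivation:
Simulating step by step:
  req#1 t=0ms: ALLOW
  req#2 t=0ms: ALLOW
  req#3 t=1ms: ALLOW
  req#4 t=2ms: ALLOW
  req#5 t=2ms: ALLOW
  req#6 t=2ms: ALLOW
  req#7 t=2ms: DENY
  req#8 t=2ms: DENY
  req#9 t=2ms: DENY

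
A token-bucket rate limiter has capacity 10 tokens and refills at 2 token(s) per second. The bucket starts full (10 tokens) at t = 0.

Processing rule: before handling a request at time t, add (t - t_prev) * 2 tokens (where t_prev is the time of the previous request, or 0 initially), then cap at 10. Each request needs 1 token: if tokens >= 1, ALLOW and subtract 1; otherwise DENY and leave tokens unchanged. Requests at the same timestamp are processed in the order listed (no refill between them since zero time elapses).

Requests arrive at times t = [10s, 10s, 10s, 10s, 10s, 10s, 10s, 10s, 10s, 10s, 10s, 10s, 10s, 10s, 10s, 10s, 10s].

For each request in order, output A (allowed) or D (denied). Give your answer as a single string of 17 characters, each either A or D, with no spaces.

Answer: AAAAAAAAAADDDDDDD

Derivation:
Simulating step by step:
  req#1 t=10s: ALLOW
  req#2 t=10s: ALLOW
  req#3 t=10s: ALLOW
  req#4 t=10s: ALLOW
  req#5 t=10s: ALLOW
  req#6 t=10s: ALLOW
  req#7 t=10s: ALLOW
  req#8 t=10s: ALLOW
  req#9 t=10s: ALLOW
  req#10 t=10s: ALLOW
  req#11 t=10s: DENY
  req#12 t=10s: DENY
  req#13 t=10s: DENY
  req#14 t=10s: DENY
  req#15 t=10s: DENY
  req#16 t=10s: DENY
  req#17 t=10s: DENY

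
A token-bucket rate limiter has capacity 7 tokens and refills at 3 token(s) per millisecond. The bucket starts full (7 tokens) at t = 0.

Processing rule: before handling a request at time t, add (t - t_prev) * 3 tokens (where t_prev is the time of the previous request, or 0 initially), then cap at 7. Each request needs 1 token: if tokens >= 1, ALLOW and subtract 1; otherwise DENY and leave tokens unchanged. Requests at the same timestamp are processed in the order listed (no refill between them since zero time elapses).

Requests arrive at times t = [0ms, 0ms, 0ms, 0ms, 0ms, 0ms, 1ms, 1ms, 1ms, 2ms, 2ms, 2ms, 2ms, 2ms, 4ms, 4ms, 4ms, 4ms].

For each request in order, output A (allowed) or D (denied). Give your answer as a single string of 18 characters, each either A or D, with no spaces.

Answer: AAAAAAAAAAAAADAAAA

Derivation:
Simulating step by step:
  req#1 t=0ms: ALLOW
  req#2 t=0ms: ALLOW
  req#3 t=0ms: ALLOW
  req#4 t=0ms: ALLOW
  req#5 t=0ms: ALLOW
  req#6 t=0ms: ALLOW
  req#7 t=1ms: ALLOW
  req#8 t=1ms: ALLOW
  req#9 t=1ms: ALLOW
  req#10 t=2ms: ALLOW
  req#11 t=2ms: ALLOW
  req#12 t=2ms: ALLOW
  req#13 t=2ms: ALLOW
  req#14 t=2ms: DENY
  req#15 t=4ms: ALLOW
  req#16 t=4ms: ALLOW
  req#17 t=4ms: ALLOW
  req#18 t=4ms: ALLOW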